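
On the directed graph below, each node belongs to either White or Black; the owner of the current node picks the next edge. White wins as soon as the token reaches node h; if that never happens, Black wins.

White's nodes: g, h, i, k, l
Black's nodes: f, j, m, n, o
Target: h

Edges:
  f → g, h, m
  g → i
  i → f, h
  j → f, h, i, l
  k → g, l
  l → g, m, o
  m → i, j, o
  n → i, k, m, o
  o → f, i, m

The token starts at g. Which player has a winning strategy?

White

A0 = {h}
A1: add {i} — i (White) has i→h.
A2: add {g} — g (White) has g→i.
g ∈ A2, so White can force the target.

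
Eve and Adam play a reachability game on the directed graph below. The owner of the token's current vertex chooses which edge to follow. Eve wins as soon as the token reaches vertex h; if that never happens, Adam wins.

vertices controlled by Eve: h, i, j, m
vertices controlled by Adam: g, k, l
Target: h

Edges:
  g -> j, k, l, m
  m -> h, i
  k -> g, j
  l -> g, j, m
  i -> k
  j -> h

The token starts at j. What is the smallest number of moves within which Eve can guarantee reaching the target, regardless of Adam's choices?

1

A0 = {h}
A1: add {j, m} — j (Eve) has j→h; m (Eve) has m→h.
A2 = A1; e.g. g (Adam) can still go to k. Fixed point.
j enters the attractor at level 1, so Eve can force the target in 1 move from there.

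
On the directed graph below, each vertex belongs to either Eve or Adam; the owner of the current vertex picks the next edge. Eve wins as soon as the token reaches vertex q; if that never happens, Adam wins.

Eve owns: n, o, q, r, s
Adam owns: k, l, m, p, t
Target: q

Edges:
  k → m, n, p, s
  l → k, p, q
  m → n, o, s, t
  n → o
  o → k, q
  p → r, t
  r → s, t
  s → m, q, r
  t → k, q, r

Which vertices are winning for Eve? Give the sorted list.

n, o, q, r, s

A0 = {q}
A1: add {o, s} — o (Eve) has o→q; s (Eve) has s→q.
A2: add {n, r} — n (Eve) has n→o; r (Eve) has r→s.
A3 = A2; e.g. k (Adam) can still go to m. Fixed point.
Eve's winning region = {n, o, q, r, s}.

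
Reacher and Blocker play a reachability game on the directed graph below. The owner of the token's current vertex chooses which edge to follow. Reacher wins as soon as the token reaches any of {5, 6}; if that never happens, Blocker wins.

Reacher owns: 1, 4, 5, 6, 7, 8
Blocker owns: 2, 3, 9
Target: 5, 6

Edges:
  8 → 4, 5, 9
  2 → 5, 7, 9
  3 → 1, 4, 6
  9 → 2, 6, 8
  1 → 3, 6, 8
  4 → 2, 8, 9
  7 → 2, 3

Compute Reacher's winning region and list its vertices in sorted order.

1, 3, 4, 5, 6, 7, 8

A0 = {5, 6}
A1: add {1, 8} — 1 (Reacher) has 1→6; 8 (Reacher) has 8→5.
A2: add {4} — 4 (Reacher) has 4→8.
A3: add {3} — 3 (Blocker): all of {1, 4, 6} already in.
A4: add {7} — 7 (Reacher) has 7→3.
A5 = A4; e.g. 2 (Blocker) can still go to 9. Fixed point.
Reacher's winning region = {1, 3, 4, 5, 6, 7, 8}.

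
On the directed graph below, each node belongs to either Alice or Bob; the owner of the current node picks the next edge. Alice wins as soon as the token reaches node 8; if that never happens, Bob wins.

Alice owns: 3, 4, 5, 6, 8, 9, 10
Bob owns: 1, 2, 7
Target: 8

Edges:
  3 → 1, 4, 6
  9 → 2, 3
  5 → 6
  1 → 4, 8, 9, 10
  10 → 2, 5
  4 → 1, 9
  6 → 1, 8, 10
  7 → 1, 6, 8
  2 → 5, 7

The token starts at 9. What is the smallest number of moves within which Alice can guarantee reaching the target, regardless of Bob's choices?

A0 = {8}
A1: add {6} — 6 (Alice) has 6→8.
A2: add {3, 5} — 3 (Alice) has 3→6; 5 (Alice) has 5→6.
A3: add {9, 10} — 9 (Alice) has 9→3; 10 (Alice) has 10→5.
9 enters the attractor at level 3, so Alice can force the target in 3 moves from there.

3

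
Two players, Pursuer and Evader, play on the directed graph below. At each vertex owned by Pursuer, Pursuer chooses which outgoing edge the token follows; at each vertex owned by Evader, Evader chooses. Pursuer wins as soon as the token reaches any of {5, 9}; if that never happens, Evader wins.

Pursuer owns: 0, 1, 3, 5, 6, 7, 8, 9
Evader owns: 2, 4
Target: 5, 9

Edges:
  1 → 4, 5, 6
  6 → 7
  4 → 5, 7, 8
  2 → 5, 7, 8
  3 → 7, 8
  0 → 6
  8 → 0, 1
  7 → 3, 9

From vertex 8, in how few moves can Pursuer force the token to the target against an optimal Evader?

2

A0 = {5, 9}
A1: add {1, 7} — 1 (Pursuer) has 1→5; 7 (Pursuer) has 7→9.
A2: add {3, 6, 8} — 3 (Pursuer) has 3→7; 6 (Pursuer) has 6→7; 8 (Pursuer) has 8→1.
8 enters the attractor at level 2, so Pursuer can force the target in 2 moves from there.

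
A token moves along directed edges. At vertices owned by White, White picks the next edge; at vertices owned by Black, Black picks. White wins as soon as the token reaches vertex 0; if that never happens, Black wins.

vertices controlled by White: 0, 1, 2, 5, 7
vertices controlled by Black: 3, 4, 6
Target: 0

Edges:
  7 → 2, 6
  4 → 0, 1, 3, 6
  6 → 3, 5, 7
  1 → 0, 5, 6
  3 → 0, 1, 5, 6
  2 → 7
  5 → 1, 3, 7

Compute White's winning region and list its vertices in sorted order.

A0 = {0}
A1: add {1} — 1 (White) has 1→0.
A2: add {5} — 5 (White) has 5→1.
A3 = A2; e.g. 2 (White) has no edge into A2. Fixed point.
White's winning region = {0, 1, 5}.

0, 1, 5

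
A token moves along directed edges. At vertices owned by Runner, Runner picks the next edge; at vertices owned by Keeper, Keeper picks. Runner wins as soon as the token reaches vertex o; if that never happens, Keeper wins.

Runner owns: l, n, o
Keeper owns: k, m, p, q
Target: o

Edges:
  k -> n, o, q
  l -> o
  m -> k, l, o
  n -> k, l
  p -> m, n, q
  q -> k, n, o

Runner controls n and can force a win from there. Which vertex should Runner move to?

l

A0 = {o}
A1: add {l} — l (Runner) has l→o.
A2: add {n} — n (Runner) has n→l.
A3 = A2; e.g. k (Keeper) can still go to q. Fixed point.
From n, successor l is in the attractor (rank 1); the other successor k is not.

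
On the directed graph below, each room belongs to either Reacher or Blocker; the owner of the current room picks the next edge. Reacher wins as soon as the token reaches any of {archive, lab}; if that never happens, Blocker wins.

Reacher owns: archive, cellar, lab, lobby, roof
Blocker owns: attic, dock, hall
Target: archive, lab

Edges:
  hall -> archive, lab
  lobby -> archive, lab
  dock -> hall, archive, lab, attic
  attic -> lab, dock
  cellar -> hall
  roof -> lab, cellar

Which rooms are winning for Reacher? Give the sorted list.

archive, cellar, hall, lab, lobby, roof

A0 = {archive, lab}
A1: add {hall, lobby, roof} — hall (Blocker): all of {archive, lab} already in; lobby (Reacher) has lobby→archive; roof (Reacher) has roof→lab.
A2: add {cellar} — cellar (Reacher) has cellar→hall.
A3 = A2; e.g. dock (Blocker) can still go to attic. Fixed point.
Reacher's winning region = {archive, cellar, hall, lab, lobby, roof}.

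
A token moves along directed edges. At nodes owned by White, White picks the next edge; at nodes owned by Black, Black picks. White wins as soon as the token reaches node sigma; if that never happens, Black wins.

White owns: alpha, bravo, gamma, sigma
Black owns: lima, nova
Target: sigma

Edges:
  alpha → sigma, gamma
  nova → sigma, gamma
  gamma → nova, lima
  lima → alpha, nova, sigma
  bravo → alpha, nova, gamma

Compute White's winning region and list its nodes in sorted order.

alpha, bravo, sigma

A0 = {sigma}
A1: add {alpha} — alpha (White) has alpha→sigma.
A2: add {bravo} — bravo (White) has bravo→alpha.
A3 = A2; e.g. nova (Black) can still go to gamma. Fixed point.
White's winning region = {alpha, bravo, sigma}.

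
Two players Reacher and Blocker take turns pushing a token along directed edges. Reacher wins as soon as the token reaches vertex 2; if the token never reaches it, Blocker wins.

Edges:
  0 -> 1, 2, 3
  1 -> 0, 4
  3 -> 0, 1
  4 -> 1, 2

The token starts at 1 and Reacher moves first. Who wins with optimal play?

Track states (vertex, player-to-move).
A0 = {(2,Reacher), (2,Blocker)}
A1: add {(0,Reacher), (4,Reacher)}.
A2: add {(1,Blocker)}.
A3: add {(3,Reacher)}.
A4 = A3; e.g. (0,Blocker) stays out. (1,Reacher) never enters ⇒ Blocker avoids the target.

Blocker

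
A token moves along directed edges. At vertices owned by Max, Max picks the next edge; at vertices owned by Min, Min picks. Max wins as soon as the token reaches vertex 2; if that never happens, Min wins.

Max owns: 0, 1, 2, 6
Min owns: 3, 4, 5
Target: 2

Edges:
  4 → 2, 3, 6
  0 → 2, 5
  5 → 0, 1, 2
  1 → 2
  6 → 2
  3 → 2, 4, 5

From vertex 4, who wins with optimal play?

A0 = {2}
A1: add {0, 1, 6} — 0 (Max) has 0→2; 1 (Max) has 1→2; 6 (Max) has 6→2.
A2: add {5} — 5 (Min): all of {0, 1, 2} already in.
A3 = A2; e.g. 3 (Min) can still go to 4. Fixed point.
4 never enters the attractor, so Min can avoid the target forever.

Min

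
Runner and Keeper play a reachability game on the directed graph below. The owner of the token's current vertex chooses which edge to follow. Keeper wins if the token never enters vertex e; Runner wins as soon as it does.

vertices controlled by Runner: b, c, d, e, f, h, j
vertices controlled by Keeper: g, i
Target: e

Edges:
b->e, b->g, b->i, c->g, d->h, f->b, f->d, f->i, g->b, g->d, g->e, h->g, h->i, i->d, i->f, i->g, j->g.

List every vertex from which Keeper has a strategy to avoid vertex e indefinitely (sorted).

A0 = {e}
A1: add {b} — b (Runner) has b→e.
A2: add {f} — f (Runner) has f→b.
A3 = A2; e.g. c (Runner) has no edge into A2. Fixed point.
Runner's attractor = {b, e, f}; Keeper avoids the target exactly from the complement.

c, d, g, h, i, j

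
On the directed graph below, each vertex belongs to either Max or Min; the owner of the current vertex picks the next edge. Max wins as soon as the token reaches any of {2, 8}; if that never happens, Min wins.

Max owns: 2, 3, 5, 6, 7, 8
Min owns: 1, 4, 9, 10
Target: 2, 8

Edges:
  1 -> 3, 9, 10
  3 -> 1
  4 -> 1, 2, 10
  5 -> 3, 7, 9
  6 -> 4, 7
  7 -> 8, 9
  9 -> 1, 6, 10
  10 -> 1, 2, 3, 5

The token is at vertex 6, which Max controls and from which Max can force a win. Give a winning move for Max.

7

A0 = {2, 8}
A1: add {7} — 7 (Max) has 7→8.
A2: add {5, 6} — 5 (Max) has 5→7; 6 (Max) has 6→7.
A3 = A2; e.g. 1 (Min) can still go to 3. Fixed point.
From 6, successor 7 is in the attractor (rank 1); the other successor 4 is not.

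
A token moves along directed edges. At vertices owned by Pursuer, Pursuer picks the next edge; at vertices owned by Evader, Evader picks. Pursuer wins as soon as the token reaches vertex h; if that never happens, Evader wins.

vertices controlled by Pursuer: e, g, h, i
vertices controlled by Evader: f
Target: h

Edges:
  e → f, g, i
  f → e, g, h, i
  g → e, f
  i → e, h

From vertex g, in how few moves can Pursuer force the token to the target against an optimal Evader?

3

A0 = {h}
A1: add {i} — i (Pursuer) has i→h.
A2: add {e} — e (Pursuer) has e→i.
A3: add {g} — g (Pursuer) has g→e.
g enters the attractor at level 3, so Pursuer can force the target in 3 moves from there.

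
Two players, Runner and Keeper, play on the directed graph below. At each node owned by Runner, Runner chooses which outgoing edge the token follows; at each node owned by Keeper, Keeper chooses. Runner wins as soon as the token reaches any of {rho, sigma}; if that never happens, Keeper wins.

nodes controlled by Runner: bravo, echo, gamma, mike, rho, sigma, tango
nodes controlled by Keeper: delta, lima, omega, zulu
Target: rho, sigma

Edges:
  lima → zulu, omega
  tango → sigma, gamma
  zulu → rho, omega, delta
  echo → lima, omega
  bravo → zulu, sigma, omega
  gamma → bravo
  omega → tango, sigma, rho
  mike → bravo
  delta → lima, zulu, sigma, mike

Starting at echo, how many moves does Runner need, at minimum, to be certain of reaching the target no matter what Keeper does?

A0 = {rho, sigma}
A1: add {bravo, tango} — tango (Runner) has tango→sigma; bravo (Runner) has bravo→sigma.
A2: add {gamma, mike, omega} — gamma (Runner) has gamma→bravo; omega (Keeper): all of {tango, sigma, rho} already in; mike (Runner) has mike→bravo.
A3: add {echo} — echo (Runner) has echo→omega.
A4 = A3; e.g. lima (Keeper) can still go to zulu. Fixed point.
echo enters the attractor at level 3, so Runner can force the target in 3 moves from there.

3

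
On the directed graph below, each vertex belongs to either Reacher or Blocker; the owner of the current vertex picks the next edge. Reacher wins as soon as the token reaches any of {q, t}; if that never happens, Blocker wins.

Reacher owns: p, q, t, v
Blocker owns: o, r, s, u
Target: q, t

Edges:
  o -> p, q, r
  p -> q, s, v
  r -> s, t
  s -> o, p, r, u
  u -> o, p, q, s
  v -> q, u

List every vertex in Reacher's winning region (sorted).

A0 = {q, t}
A1: add {p, v} — p (Reacher) has p→q; v (Reacher) has v→q.
A2 = A1; e.g. o (Blocker) can still go to r. Fixed point.
Reacher's winning region = {p, q, t, v}.

p, q, t, v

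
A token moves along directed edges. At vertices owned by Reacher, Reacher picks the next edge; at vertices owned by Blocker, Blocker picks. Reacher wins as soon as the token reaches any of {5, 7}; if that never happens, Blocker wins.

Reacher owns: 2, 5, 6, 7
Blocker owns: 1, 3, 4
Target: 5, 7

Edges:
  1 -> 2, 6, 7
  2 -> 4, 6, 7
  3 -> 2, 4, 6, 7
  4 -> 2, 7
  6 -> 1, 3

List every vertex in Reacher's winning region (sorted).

A0 = {5, 7}
A1: add {2} — 2 (Reacher) has 2→7.
A2: add {4} — 4 (Blocker): all of {2, 7} already in.
A3 = A2; e.g. 1 (Blocker) can still go to 6. Fixed point.
Reacher's winning region = {2, 4, 5, 7}.

2, 4, 5, 7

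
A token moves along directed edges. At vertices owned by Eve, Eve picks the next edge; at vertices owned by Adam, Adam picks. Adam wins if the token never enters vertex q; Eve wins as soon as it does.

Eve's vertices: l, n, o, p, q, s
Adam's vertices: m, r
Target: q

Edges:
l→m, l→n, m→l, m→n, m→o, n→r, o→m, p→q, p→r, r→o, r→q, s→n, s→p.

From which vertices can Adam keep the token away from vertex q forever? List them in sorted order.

l, m, n, o, r

A0 = {q}
A1: add {p} — p (Eve) has p→q.
A2: add {s} — s (Eve) has s→p.
A3 = A2; e.g. l (Eve) has no edge into A2. Fixed point.
Eve's attractor = {p, q, s}; Adam avoids the target exactly from the complement.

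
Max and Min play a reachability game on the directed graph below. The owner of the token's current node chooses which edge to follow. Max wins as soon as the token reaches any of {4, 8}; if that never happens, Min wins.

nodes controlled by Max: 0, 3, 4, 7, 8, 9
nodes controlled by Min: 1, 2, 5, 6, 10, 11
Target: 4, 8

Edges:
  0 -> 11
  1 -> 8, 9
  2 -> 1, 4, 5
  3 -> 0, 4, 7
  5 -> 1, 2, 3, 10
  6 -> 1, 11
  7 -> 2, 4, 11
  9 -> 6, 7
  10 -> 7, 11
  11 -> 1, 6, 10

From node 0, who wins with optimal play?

Min

A0 = {4, 8}
A1: add {3, 7} — 3 (Max) has 3→4; 7 (Max) has 7→4.
A2: add {9} — 9 (Max) has 9→7.
A3: add {1} — 1 (Min): all of {8, 9} already in.
A4 = A3; e.g. 0 (Max) has no edge into A3. Fixed point.
0 never enters the attractor, so Min can avoid the target forever.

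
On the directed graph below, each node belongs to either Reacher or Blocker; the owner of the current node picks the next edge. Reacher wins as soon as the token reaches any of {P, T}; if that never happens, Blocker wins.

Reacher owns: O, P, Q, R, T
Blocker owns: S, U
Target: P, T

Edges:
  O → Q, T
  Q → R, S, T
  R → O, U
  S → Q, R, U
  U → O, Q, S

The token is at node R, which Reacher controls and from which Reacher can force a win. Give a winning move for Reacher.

O

A0 = {P, T}
A1: add {O, Q} — O (Reacher) has O→T; Q (Reacher) has Q→T.
A2: add {R} — R (Reacher) has R→O.
A3 = A2; e.g. S (Blocker) can still go to U. Fixed point.
From R, successor O is in the attractor (rank 1); the other successor U is not.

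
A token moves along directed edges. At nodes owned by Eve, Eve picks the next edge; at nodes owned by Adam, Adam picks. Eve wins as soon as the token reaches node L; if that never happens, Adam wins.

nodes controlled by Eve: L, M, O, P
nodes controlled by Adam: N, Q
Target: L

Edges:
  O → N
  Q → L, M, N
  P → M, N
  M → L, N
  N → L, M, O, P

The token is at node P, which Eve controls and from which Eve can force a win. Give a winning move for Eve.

A0 = {L}
A1: add {M} — M (Eve) has M→L.
A2: add {P} — P (Eve) has P→M.
A3 = A2; e.g. N (Adam) can still go to O. Fixed point.
From P, successor M is in the attractor (rank 1); the other successor N is not.

M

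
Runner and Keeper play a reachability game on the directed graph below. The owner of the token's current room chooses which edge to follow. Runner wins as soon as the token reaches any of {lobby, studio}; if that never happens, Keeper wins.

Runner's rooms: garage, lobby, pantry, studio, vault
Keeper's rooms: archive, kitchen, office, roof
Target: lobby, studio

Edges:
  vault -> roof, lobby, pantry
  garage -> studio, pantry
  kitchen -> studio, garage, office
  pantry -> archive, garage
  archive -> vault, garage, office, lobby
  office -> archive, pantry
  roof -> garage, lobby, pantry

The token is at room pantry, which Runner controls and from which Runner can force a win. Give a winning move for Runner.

A0 = {lobby, studio}
A1: add {garage, vault} — vault (Runner) has vault→lobby; garage (Runner) has garage→studio.
A2: add {pantry} — pantry (Runner) has pantry→garage.
A3: add {roof} — roof (Keeper): all of {garage, lobby, pantry} already in.
A4 = A3; e.g. archive (Keeper) can still go to office. Fixed point.
From pantry, successor garage is in the attractor (rank 1); the other successor archive is not.

garage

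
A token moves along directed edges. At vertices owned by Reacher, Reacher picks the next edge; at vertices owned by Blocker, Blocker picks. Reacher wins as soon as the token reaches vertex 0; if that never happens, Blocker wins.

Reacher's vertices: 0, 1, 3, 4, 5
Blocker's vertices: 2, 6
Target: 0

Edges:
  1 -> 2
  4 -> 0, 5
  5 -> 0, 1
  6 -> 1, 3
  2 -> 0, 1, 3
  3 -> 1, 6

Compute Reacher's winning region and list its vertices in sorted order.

A0 = {0}
A1: add {4, 5} — 4 (Reacher) has 4→0; 5 (Reacher) has 5→0.
A2 = A1; e.g. 1 (Reacher) has no edge into A1. Fixed point.
Reacher's winning region = {0, 4, 5}.

0, 4, 5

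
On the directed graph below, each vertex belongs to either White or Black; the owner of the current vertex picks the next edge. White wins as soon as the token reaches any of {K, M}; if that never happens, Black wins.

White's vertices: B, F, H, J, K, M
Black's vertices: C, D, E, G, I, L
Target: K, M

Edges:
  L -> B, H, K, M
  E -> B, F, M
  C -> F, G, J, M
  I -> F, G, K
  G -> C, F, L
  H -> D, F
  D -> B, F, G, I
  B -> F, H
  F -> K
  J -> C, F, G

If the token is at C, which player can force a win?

Black

A0 = {K, M}
A1: add {F} — F (White) has F→K.
A2: add {B, H, J} — B (White) has B→F; H (White) has H→F; J (White) has J→F.
A3: add {E, L} — E (Black): all of {B, F, M} already in; L (Black): all of {B, H, K, M} already in.
A4 = A3; e.g. C (Black) can still go to G. Fixed point.
C never enters the attractor, so Black can avoid the target forever.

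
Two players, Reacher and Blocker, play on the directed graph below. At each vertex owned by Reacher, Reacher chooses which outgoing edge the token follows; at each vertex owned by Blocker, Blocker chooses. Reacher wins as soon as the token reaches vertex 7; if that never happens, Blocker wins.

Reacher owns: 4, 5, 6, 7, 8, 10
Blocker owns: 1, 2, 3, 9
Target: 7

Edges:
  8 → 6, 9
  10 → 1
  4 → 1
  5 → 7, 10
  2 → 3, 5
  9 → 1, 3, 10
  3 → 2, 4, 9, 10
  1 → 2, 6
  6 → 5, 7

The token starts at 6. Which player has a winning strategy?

Reacher

A0 = {7}
A1: add {5, 6} — 5 (Reacher) has 5→7; 6 (Reacher) has 6→7.
6 ∈ A1, so Reacher can force the target.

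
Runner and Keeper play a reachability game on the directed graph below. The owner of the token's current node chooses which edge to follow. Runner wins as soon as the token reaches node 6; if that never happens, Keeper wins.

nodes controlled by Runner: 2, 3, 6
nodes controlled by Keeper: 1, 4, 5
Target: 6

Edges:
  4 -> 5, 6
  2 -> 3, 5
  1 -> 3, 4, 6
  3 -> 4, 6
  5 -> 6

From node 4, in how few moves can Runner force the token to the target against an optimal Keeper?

2

A0 = {6}
A1: add {3, 5} — 3 (Runner) has 3→6; 5 (Keeper): all of {6} already in.
A2: add {2, 4} — 2 (Runner) has 2→3; 4 (Keeper): all of {5, 6} already in.
4 enters the attractor at level 2, so Runner can force the target in 2 moves from there.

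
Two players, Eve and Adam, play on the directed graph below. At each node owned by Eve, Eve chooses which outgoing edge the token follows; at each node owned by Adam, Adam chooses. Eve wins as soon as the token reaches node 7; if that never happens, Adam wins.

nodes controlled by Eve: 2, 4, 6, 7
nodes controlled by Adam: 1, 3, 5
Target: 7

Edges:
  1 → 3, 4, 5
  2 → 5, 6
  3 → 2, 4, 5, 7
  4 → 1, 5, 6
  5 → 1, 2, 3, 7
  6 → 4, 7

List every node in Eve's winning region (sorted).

2, 4, 6, 7

A0 = {7}
A1: add {6} — 6 (Eve) has 6→7.
A2: add {2, 4} — 2 (Eve) has 2→6; 4 (Eve) has 4→6.
A3 = A2; e.g. 1 (Adam) can still go to 3. Fixed point.
Eve's winning region = {2, 4, 6, 7}.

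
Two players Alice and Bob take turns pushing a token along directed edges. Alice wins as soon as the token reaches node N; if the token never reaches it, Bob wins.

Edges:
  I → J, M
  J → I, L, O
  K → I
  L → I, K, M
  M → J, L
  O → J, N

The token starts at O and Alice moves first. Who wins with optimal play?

Alice

Track states (vertex, player-to-move).
A0 = {(N,Alice), (N,Bob)}
A1: add {(O,Alice)}.
(O,Alice) ∈ A1 ⇒ Alice forces the target.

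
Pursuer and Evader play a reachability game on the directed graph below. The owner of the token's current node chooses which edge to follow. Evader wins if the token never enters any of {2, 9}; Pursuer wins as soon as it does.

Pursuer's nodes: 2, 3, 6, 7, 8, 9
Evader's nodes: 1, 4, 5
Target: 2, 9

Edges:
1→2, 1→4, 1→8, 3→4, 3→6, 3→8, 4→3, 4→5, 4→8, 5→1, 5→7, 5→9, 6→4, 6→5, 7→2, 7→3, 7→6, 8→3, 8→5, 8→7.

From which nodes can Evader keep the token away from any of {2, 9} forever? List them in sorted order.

A0 = {2, 9}
A1: add {7} — 7 (Pursuer) has 7→2.
A2: add {8} — 8 (Pursuer) has 8→7.
A3: add {3} — 3 (Pursuer) has 3→8.
A4 = A3; e.g. 1 (Evader) can still go to 4. Fixed point.
Pursuer's attractor = {2, 3, 7, 8, 9}; Evader avoids the target exactly from the complement.

1, 4, 5, 6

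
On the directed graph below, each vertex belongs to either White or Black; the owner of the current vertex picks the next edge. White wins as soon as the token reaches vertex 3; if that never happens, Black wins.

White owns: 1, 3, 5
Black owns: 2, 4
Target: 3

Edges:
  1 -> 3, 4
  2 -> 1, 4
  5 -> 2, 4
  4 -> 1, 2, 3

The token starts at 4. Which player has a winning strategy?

Black

A0 = {3}
A1: add {1} — 1 (White) has 1→3.
A2 = A1; e.g. 2 (Black) can still go to 4. Fixed point.
4 never enters the attractor, so Black can avoid the target forever.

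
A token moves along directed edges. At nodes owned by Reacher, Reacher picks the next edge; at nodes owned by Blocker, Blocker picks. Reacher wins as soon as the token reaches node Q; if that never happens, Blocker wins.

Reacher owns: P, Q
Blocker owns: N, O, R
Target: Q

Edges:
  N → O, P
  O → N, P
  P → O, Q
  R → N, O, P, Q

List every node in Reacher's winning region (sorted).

A0 = {Q}
A1: add {P} — P (Reacher) has P→Q.
A2 = A1; e.g. N (Blocker) can still go to O. Fixed point.
Reacher's winning region = {P, Q}.

P, Q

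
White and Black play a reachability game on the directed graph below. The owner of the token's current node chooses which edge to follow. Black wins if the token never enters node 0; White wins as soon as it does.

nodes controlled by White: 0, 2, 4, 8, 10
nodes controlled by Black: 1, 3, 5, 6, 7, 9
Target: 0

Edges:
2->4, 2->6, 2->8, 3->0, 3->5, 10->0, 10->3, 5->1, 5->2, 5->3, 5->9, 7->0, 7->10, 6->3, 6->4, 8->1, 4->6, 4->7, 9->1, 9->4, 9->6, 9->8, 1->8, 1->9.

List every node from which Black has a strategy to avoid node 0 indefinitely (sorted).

1, 3, 5, 6, 8, 9

A0 = {0}
A1: add {10} — 10 (White) has 10→0.
A2: add {7} — 7 (Black): all of {0, 10} already in.
A3: add {4} — 4 (White) has 4→7.
A4: add {2} — 2 (White) has 2→4.
A5 = A4; e.g. 1 (Black) can still go to 8. Fixed point.
White's attractor = {0, 2, 4, 7, 10}; Black avoids the target exactly from the complement.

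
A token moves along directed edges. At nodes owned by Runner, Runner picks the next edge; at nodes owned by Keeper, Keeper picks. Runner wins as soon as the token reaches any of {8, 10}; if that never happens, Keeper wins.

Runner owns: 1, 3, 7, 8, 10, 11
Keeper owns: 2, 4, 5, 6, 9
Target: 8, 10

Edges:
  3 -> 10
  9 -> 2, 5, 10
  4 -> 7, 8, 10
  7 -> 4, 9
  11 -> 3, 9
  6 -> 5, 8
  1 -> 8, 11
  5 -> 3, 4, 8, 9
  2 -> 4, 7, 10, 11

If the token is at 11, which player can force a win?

A0 = {8, 10}
A1: add {1, 3} — 1 (Runner) has 1→8; 3 (Runner) has 3→10.
A2: add {11} — 11 (Runner) has 11→3.
A3 = A2; e.g. 2 (Keeper) can still go to 4. Fixed point.
11 ∈ A2, so Runner can force the target.

Runner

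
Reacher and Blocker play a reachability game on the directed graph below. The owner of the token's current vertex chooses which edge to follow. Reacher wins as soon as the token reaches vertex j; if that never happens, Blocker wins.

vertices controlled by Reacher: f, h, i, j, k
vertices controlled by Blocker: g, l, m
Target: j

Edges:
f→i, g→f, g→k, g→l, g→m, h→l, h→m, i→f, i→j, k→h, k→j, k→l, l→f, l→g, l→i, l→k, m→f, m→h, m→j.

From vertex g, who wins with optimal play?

Blocker

A0 = {j}
A1: add {i, k} — i (Reacher) has i→j; k (Reacher) has k→j.
A2: add {f} — f (Reacher) has f→i.
A3 = A2; e.g. g (Blocker) can still go to l. Fixed point.
g never enters the attractor, so Blocker can avoid the target forever.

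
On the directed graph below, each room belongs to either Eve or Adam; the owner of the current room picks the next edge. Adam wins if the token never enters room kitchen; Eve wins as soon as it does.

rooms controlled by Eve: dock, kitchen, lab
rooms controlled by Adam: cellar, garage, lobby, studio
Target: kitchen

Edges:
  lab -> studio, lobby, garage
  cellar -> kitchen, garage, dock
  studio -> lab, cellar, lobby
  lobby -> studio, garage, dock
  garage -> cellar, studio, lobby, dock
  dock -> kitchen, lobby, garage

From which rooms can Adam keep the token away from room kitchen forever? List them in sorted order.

cellar, garage, lab, lobby, studio

A0 = {kitchen}
A1: add {dock} — dock (Eve) has dock→kitchen.
A2 = A1; e.g. lab (Eve) has no edge into A1. Fixed point.
Eve's attractor = {dock, kitchen}; Adam avoids the target exactly from the complement.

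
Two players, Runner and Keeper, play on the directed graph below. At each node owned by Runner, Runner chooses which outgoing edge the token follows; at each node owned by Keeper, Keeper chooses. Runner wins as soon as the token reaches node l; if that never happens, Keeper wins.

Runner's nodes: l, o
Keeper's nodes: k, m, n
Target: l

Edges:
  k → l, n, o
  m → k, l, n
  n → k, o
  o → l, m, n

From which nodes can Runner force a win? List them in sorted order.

l, o

A0 = {l}
A1: add {o} — o (Runner) has o→l.
A2 = A1; e.g. k (Keeper) can still go to n. Fixed point.
Runner's winning region = {l, o}.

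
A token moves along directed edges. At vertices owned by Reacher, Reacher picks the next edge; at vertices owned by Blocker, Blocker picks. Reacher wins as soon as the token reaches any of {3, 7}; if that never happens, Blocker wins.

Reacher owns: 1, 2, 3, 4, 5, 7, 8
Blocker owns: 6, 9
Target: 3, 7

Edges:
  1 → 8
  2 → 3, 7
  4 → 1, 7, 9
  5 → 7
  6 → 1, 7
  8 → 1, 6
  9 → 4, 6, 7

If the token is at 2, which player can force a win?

A0 = {3, 7}
A1: add {2, 4, 5} — 2 (Reacher) has 2→3; 4 (Reacher) has 4→7; 5 (Reacher) has 5→7.
A2 = A1; e.g. 1 (Reacher) has no edge into A1. Fixed point.
2 ∈ A1, so Reacher can force the target.

Reacher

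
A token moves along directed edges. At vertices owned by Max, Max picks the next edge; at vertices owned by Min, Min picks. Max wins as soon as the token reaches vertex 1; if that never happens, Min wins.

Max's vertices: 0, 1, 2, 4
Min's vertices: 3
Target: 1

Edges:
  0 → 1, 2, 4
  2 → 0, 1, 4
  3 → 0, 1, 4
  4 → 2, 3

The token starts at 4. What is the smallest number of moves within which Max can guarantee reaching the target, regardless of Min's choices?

2

A0 = {1}
A1: add {0, 2} — 0 (Max) has 0→1; 2 (Max) has 2→1.
A2: add {4} — 4 (Max) has 4→2.
4 enters the attractor at level 2, so Max can force the target in 2 moves from there.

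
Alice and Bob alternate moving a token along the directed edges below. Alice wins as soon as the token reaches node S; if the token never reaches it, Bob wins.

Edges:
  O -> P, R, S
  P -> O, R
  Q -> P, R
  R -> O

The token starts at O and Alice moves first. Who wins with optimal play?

Track states (vertex, player-to-move).
A0 = {(S,Alice), (S,Bob)}
A1: add {(O,Alice)}.
(O,Alice) ∈ A1 ⇒ Alice forces the target.

Alice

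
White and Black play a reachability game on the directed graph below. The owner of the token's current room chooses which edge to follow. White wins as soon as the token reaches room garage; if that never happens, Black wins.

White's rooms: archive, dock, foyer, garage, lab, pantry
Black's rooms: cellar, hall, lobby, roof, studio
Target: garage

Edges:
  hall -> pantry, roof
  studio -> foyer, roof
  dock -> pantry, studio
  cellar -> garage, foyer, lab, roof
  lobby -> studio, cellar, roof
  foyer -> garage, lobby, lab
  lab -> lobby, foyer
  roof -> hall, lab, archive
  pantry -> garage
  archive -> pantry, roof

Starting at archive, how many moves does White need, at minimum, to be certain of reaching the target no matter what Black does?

2

A0 = {garage}
A1: add {foyer, pantry} — pantry (White) has pantry→garage; foyer (White) has foyer→garage.
A2: add {archive, dock, lab} — dock (White) has dock→pantry; lab (White) has lab→foyer; archive (White) has archive→pantry.
A3 = A2; e.g. studio (Black) can still go to roof. Fixed point.
archive enters the attractor at level 2, so White can force the target in 2 moves from there.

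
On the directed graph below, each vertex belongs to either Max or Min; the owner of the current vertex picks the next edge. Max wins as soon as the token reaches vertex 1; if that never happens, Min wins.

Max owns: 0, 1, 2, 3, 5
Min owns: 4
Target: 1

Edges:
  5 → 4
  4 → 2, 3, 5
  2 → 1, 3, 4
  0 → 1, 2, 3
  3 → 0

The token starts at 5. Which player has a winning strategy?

Min

A0 = {1}
A1: add {0, 2} — 0 (Max) has 0→1; 2 (Max) has 2→1.
A2: add {3} — 3 (Max) has 3→0.
A3 = A2; e.g. 4 (Min) can still go to 5. Fixed point.
5 never enters the attractor, so Min can avoid the target forever.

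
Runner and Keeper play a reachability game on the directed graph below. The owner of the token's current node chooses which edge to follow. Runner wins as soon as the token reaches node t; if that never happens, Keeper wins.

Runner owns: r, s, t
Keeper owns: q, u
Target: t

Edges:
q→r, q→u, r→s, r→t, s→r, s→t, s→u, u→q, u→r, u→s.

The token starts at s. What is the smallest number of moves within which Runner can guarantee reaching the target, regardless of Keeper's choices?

1

A0 = {t}
A1: add {r, s} — r (Runner) has r→t; s (Runner) has s→t.
A2 = A1; e.g. q (Keeper) can still go to u. Fixed point.
s enters the attractor at level 1, so Runner can force the target in 1 move from there.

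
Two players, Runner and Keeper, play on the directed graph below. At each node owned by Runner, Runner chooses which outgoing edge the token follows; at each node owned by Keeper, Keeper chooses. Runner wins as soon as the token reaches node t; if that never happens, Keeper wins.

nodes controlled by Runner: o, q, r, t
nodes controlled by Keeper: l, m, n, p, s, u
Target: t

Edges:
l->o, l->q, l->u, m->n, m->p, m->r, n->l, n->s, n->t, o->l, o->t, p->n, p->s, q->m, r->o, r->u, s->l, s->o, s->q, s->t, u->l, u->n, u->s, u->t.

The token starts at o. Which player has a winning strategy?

A0 = {t}
A1: add {o} — o (Runner) has o→t.
o ∈ A1, so Runner can force the target.

Runner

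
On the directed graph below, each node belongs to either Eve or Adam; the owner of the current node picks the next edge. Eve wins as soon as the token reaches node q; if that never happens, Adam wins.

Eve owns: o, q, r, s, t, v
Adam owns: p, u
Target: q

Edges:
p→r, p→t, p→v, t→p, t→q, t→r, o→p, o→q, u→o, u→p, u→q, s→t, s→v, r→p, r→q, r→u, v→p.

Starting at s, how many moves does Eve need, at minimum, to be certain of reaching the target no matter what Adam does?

2

A0 = {q}
A1: add {o, r, t} — o (Eve) has o→q; r (Eve) has r→q; t (Eve) has t→q.
A2: add {s} — s (Eve) has s→t.
A3 = A2; e.g. p (Adam) can still go to v. Fixed point.
s enters the attractor at level 2, so Eve can force the target in 2 moves from there.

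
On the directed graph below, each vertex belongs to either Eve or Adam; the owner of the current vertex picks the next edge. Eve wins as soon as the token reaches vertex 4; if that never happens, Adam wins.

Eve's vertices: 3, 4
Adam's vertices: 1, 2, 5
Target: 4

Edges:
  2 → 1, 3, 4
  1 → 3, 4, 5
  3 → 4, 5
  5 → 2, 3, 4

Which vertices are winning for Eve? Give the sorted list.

A0 = {4}
A1: add {3} — 3 (Eve) has 3→4.
A2 = A1; e.g. 1 (Adam) can still go to 5. Fixed point.
Eve's winning region = {3, 4}.

3, 4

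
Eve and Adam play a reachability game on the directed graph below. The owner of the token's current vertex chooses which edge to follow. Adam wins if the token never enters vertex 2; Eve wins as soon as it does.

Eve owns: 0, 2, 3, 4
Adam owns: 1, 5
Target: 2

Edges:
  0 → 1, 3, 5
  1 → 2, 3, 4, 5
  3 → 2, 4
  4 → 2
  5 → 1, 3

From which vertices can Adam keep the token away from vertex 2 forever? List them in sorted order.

1, 5

A0 = {2}
A1: add {3, 4} — 3 (Eve) has 3→2; 4 (Eve) has 4→2.
A2: add {0} — 0 (Eve) has 0→3.
A3 = A2; e.g. 1 (Adam) can still go to 5. Fixed point.
Eve's attractor = {0, 2, 3, 4}; Adam avoids the target exactly from the complement.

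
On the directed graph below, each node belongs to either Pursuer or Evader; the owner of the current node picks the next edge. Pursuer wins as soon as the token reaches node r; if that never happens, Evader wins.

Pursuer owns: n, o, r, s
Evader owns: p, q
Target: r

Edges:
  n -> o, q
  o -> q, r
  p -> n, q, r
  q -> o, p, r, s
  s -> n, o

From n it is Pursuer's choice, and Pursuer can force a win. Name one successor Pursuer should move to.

o

A0 = {r}
A1: add {o} — o (Pursuer) has o→r.
A2: add {n, s} — n (Pursuer) has n→o; s (Pursuer) has s→o.
A3 = A2; e.g. p (Evader) can still go to q. Fixed point.
From n, successor o is in the attractor (rank 1); the other successor q is not.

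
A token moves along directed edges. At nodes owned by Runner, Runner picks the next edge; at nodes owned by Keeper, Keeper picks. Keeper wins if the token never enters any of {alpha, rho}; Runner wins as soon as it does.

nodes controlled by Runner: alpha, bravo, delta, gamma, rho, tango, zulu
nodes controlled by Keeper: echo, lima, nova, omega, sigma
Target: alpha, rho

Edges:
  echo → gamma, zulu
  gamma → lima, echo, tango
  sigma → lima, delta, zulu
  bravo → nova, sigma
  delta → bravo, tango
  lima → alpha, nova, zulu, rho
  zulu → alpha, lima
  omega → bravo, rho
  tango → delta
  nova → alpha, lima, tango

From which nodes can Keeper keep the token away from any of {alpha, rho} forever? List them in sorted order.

bravo, delta, echo, gamma, lima, nova, omega, sigma, tango

A0 = {alpha, rho}
A1: add {zulu} — zulu (Runner) has zulu→alpha.
A2 = A1; e.g. lima (Keeper) can still go to nova. Fixed point.
Runner's attractor = {alpha, rho, zulu}; Keeper avoids the target exactly from the complement.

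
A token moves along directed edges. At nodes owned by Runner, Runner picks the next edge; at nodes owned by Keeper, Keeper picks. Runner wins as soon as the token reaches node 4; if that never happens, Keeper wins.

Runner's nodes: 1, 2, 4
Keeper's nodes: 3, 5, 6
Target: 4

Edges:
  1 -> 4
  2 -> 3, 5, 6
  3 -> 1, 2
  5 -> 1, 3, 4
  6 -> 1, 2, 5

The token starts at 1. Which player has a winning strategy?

Runner

A0 = {4}
A1: add {1} — 1 (Runner) has 1→4.
A2 = A1; e.g. 2 (Runner) has no edge into A1. Fixed point.
1 ∈ A1, so Runner can force the target.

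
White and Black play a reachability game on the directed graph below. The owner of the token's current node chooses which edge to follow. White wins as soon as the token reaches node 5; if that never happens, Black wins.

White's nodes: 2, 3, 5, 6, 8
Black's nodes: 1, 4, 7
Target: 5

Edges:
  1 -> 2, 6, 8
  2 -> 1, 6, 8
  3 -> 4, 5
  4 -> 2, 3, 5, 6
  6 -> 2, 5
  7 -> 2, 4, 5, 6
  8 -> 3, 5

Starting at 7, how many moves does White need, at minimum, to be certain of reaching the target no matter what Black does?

A0 = {5}
A1: add {3, 6, 8} — 3 (White) has 3→5; 6 (White) has 6→5; 8 (White) has 8→5.
A2: add {2} — 2 (White) has 2→6.
A3: add {1, 4} — 1 (Black): all of {2, 6, 8} already in; 4 (Black): all of {2, 3, 5, 6} already in.
A4: add {7} — 7 (Black): all of {2, 4, 5, 6} already in.
A4 = all vertices. Fixed point.
7 enters the attractor at level 4, so White can force the target in 4 moves from there.

4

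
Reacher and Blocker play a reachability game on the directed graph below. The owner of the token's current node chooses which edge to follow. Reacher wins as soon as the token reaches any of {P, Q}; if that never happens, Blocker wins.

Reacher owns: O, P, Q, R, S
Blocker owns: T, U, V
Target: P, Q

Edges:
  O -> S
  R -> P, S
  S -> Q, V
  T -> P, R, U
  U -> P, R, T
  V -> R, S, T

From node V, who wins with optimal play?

Blocker

A0 = {P, Q}
A1: add {R, S} — R (Reacher) has R→P; S (Reacher) has S→Q.
A2: add {O} — O (Reacher) has O→S.
A3 = A2; e.g. T (Blocker) can still go to U. Fixed point.
V never enters the attractor, so Blocker can avoid the target forever.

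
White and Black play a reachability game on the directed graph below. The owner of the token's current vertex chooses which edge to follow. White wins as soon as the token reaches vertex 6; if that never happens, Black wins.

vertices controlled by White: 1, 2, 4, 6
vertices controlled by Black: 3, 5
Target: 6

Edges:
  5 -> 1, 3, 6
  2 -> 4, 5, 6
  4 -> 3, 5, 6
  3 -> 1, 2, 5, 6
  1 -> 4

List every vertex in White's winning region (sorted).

A0 = {6}
A1: add {2, 4} — 2 (White) has 2→6; 4 (White) has 4→6.
A2: add {1} — 1 (White) has 1→4.
A3 = A2; e.g. 3 (Black) can still go to 5. Fixed point.
White's winning region = {1, 2, 4, 6}.

1, 2, 4, 6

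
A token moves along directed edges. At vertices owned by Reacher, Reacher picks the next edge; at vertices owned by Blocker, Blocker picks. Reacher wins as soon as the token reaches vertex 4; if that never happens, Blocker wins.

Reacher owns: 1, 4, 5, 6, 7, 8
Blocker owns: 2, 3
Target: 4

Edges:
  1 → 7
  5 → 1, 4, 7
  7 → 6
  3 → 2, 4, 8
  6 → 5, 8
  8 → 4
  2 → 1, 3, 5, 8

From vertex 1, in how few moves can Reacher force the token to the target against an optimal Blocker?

A0 = {4}
A1: add {5, 8} — 5 (Reacher) has 5→4; 8 (Reacher) has 8→4.
A2: add {6} — 6 (Reacher) has 6→5.
A3: add {7} — 7 (Reacher) has 7→6.
A4: add {1} — 1 (Reacher) has 1→7.
A5 = A4; e.g. 2 (Blocker) can still go to 3. Fixed point.
1 enters the attractor at level 4, so Reacher can force the target in 4 moves from there.

4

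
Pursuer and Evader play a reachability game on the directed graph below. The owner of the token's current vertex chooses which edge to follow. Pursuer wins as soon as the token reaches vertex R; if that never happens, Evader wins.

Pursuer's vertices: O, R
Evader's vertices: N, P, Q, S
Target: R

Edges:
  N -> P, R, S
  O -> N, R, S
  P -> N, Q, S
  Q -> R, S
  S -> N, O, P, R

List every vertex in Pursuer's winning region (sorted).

A0 = {R}
A1: add {O} — O (Pursuer) has O→R.
A2 = A1; e.g. N (Evader) can still go to P. Fixed point.
Pursuer's winning region = {O, R}.

O, R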